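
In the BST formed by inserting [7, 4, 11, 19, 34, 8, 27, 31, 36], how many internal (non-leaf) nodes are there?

Tree built from: [7, 4, 11, 19, 34, 8, 27, 31, 36]
Tree (level-order array): [7, 4, 11, None, None, 8, 19, None, None, None, 34, 27, 36, None, 31]
Rule: An internal node has at least one child.
Per-node child counts:
  node 7: 2 child(ren)
  node 4: 0 child(ren)
  node 11: 2 child(ren)
  node 8: 0 child(ren)
  node 19: 1 child(ren)
  node 34: 2 child(ren)
  node 27: 1 child(ren)
  node 31: 0 child(ren)
  node 36: 0 child(ren)
Matching nodes: [7, 11, 19, 34, 27]
Count of internal (non-leaf) nodes: 5


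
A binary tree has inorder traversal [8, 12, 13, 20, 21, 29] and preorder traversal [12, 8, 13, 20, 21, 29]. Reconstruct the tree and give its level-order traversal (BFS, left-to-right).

Inorder:  [8, 12, 13, 20, 21, 29]
Preorder: [12, 8, 13, 20, 21, 29]
Algorithm: preorder visits root first, so consume preorder in order;
for each root, split the current inorder slice at that value into
left-subtree inorder and right-subtree inorder, then recurse.
Recursive splits:
  root=12; inorder splits into left=[8], right=[13, 20, 21, 29]
  root=8; inorder splits into left=[], right=[]
  root=13; inorder splits into left=[], right=[20, 21, 29]
  root=20; inorder splits into left=[], right=[21, 29]
  root=21; inorder splits into left=[], right=[29]
  root=29; inorder splits into left=[], right=[]
Reconstructed level-order: [12, 8, 13, 20, 21, 29]


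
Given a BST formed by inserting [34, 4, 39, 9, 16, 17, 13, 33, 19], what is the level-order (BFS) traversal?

Tree insertion order: [34, 4, 39, 9, 16, 17, 13, 33, 19]
Tree (level-order array): [34, 4, 39, None, 9, None, None, None, 16, 13, 17, None, None, None, 33, 19]
BFS from the root, enqueuing left then right child of each popped node:
  queue [34] -> pop 34, enqueue [4, 39], visited so far: [34]
  queue [4, 39] -> pop 4, enqueue [9], visited so far: [34, 4]
  queue [39, 9] -> pop 39, enqueue [none], visited so far: [34, 4, 39]
  queue [9] -> pop 9, enqueue [16], visited so far: [34, 4, 39, 9]
  queue [16] -> pop 16, enqueue [13, 17], visited so far: [34, 4, 39, 9, 16]
  queue [13, 17] -> pop 13, enqueue [none], visited so far: [34, 4, 39, 9, 16, 13]
  queue [17] -> pop 17, enqueue [33], visited so far: [34, 4, 39, 9, 16, 13, 17]
  queue [33] -> pop 33, enqueue [19], visited so far: [34, 4, 39, 9, 16, 13, 17, 33]
  queue [19] -> pop 19, enqueue [none], visited so far: [34, 4, 39, 9, 16, 13, 17, 33, 19]
Result: [34, 4, 39, 9, 16, 13, 17, 33, 19]


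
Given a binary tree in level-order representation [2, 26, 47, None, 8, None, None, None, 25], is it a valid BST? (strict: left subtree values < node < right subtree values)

Level-order array: [2, 26, 47, None, 8, None, None, None, 25]
Validate using subtree bounds (lo, hi): at each node, require lo < value < hi,
then recurse left with hi=value and right with lo=value.
Preorder trace (stopping at first violation):
  at node 2 with bounds (-inf, +inf): OK
  at node 26 with bounds (-inf, 2): VIOLATION
Node 26 violates its bound: not (-inf < 26 < 2).
Result: Not a valid BST


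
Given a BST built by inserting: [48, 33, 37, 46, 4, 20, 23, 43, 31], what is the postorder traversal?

Tree insertion order: [48, 33, 37, 46, 4, 20, 23, 43, 31]
Tree (level-order array): [48, 33, None, 4, 37, None, 20, None, 46, None, 23, 43, None, None, 31]
Postorder traversal: [31, 23, 20, 4, 43, 46, 37, 33, 48]


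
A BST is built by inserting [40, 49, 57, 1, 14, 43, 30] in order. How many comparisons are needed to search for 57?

Search path for 57: 40 -> 49 -> 57
Found: True
Comparisons: 3


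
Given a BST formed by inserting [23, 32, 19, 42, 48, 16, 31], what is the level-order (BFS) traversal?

Tree insertion order: [23, 32, 19, 42, 48, 16, 31]
Tree (level-order array): [23, 19, 32, 16, None, 31, 42, None, None, None, None, None, 48]
BFS from the root, enqueuing left then right child of each popped node:
  queue [23] -> pop 23, enqueue [19, 32], visited so far: [23]
  queue [19, 32] -> pop 19, enqueue [16], visited so far: [23, 19]
  queue [32, 16] -> pop 32, enqueue [31, 42], visited so far: [23, 19, 32]
  queue [16, 31, 42] -> pop 16, enqueue [none], visited so far: [23, 19, 32, 16]
  queue [31, 42] -> pop 31, enqueue [none], visited so far: [23, 19, 32, 16, 31]
  queue [42] -> pop 42, enqueue [48], visited so far: [23, 19, 32, 16, 31, 42]
  queue [48] -> pop 48, enqueue [none], visited so far: [23, 19, 32, 16, 31, 42, 48]
Result: [23, 19, 32, 16, 31, 42, 48]


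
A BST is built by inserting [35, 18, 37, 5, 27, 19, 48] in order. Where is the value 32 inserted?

Starting tree (level order): [35, 18, 37, 5, 27, None, 48, None, None, 19]
Insertion path: 35 -> 18 -> 27
Result: insert 32 as right child of 27
Final tree (level order): [35, 18, 37, 5, 27, None, 48, None, None, 19, 32]


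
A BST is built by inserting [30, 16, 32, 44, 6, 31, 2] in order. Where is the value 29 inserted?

Starting tree (level order): [30, 16, 32, 6, None, 31, 44, 2]
Insertion path: 30 -> 16
Result: insert 29 as right child of 16
Final tree (level order): [30, 16, 32, 6, 29, 31, 44, 2]


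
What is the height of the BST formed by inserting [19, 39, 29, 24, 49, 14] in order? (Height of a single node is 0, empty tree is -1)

Insertion order: [19, 39, 29, 24, 49, 14]
Tree (level-order array): [19, 14, 39, None, None, 29, 49, 24]
Compute height bottom-up (empty subtree = -1):
  height(14) = 1 + max(-1, -1) = 0
  height(24) = 1 + max(-1, -1) = 0
  height(29) = 1 + max(0, -1) = 1
  height(49) = 1 + max(-1, -1) = 0
  height(39) = 1 + max(1, 0) = 2
  height(19) = 1 + max(0, 2) = 3
Height = 3


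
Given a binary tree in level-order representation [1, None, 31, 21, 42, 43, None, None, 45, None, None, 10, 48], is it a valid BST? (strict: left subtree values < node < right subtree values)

Level-order array: [1, None, 31, 21, 42, 43, None, None, 45, None, None, 10, 48]
Validate using subtree bounds (lo, hi): at each node, require lo < value < hi,
then recurse left with hi=value and right with lo=value.
Preorder trace (stopping at first violation):
  at node 1 with bounds (-inf, +inf): OK
  at node 31 with bounds (1, +inf): OK
  at node 21 with bounds (1, 31): OK
  at node 43 with bounds (1, 21): VIOLATION
Node 43 violates its bound: not (1 < 43 < 21).
Result: Not a valid BST


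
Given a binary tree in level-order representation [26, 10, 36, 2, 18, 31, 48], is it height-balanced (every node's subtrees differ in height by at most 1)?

Tree (level-order array): [26, 10, 36, 2, 18, 31, 48]
Definition: a tree is height-balanced if, at every node, |h(left) - h(right)| <= 1 (empty subtree has height -1).
Bottom-up per-node check:
  node 2: h_left=-1, h_right=-1, diff=0 [OK], height=0
  node 18: h_left=-1, h_right=-1, diff=0 [OK], height=0
  node 10: h_left=0, h_right=0, diff=0 [OK], height=1
  node 31: h_left=-1, h_right=-1, diff=0 [OK], height=0
  node 48: h_left=-1, h_right=-1, diff=0 [OK], height=0
  node 36: h_left=0, h_right=0, diff=0 [OK], height=1
  node 26: h_left=1, h_right=1, diff=0 [OK], height=2
All nodes satisfy the balance condition.
Result: Balanced


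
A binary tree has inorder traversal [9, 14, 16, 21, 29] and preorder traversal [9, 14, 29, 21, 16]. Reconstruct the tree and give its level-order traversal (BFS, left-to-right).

Inorder:  [9, 14, 16, 21, 29]
Preorder: [9, 14, 29, 21, 16]
Algorithm: preorder visits root first, so consume preorder in order;
for each root, split the current inorder slice at that value into
left-subtree inorder and right-subtree inorder, then recurse.
Recursive splits:
  root=9; inorder splits into left=[], right=[14, 16, 21, 29]
  root=14; inorder splits into left=[], right=[16, 21, 29]
  root=29; inorder splits into left=[16, 21], right=[]
  root=21; inorder splits into left=[16], right=[]
  root=16; inorder splits into left=[], right=[]
Reconstructed level-order: [9, 14, 29, 21, 16]


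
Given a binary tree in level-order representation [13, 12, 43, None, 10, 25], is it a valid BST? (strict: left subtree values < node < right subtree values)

Level-order array: [13, 12, 43, None, 10, 25]
Validate using subtree bounds (lo, hi): at each node, require lo < value < hi,
then recurse left with hi=value and right with lo=value.
Preorder trace (stopping at first violation):
  at node 13 with bounds (-inf, +inf): OK
  at node 12 with bounds (-inf, 13): OK
  at node 10 with bounds (12, 13): VIOLATION
Node 10 violates its bound: not (12 < 10 < 13).
Result: Not a valid BST


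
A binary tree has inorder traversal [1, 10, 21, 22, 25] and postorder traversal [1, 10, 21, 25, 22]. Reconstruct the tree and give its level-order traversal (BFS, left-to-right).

Inorder:   [1, 10, 21, 22, 25]
Postorder: [1, 10, 21, 25, 22]
Algorithm: postorder visits root last, so walk postorder right-to-left;
each value is the root of the current inorder slice — split it at that
value, recurse on the right subtree first, then the left.
Recursive splits:
  root=22; inorder splits into left=[1, 10, 21], right=[25]
  root=25; inorder splits into left=[], right=[]
  root=21; inorder splits into left=[1, 10], right=[]
  root=10; inorder splits into left=[1], right=[]
  root=1; inorder splits into left=[], right=[]
Reconstructed level-order: [22, 21, 25, 10, 1]


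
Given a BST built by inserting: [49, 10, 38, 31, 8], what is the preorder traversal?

Tree insertion order: [49, 10, 38, 31, 8]
Tree (level-order array): [49, 10, None, 8, 38, None, None, 31]
Preorder traversal: [49, 10, 8, 38, 31]


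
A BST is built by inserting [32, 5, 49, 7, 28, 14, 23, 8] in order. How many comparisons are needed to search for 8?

Search path for 8: 32 -> 5 -> 7 -> 28 -> 14 -> 8
Found: True
Comparisons: 6


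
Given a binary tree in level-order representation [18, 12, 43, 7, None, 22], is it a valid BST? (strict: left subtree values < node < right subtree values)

Level-order array: [18, 12, 43, 7, None, 22]
Validate using subtree bounds (lo, hi): at each node, require lo < value < hi,
then recurse left with hi=value and right with lo=value.
Preorder trace (stopping at first violation):
  at node 18 with bounds (-inf, +inf): OK
  at node 12 with bounds (-inf, 18): OK
  at node 7 with bounds (-inf, 12): OK
  at node 43 with bounds (18, +inf): OK
  at node 22 with bounds (18, 43): OK
No violation found at any node.
Result: Valid BST


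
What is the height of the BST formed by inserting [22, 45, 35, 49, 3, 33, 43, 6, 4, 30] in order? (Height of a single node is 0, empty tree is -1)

Insertion order: [22, 45, 35, 49, 3, 33, 43, 6, 4, 30]
Tree (level-order array): [22, 3, 45, None, 6, 35, 49, 4, None, 33, 43, None, None, None, None, 30]
Compute height bottom-up (empty subtree = -1):
  height(4) = 1 + max(-1, -1) = 0
  height(6) = 1 + max(0, -1) = 1
  height(3) = 1 + max(-1, 1) = 2
  height(30) = 1 + max(-1, -1) = 0
  height(33) = 1 + max(0, -1) = 1
  height(43) = 1 + max(-1, -1) = 0
  height(35) = 1 + max(1, 0) = 2
  height(49) = 1 + max(-1, -1) = 0
  height(45) = 1 + max(2, 0) = 3
  height(22) = 1 + max(2, 3) = 4
Height = 4


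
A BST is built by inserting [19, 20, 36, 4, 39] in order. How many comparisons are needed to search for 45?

Search path for 45: 19 -> 20 -> 36 -> 39
Found: False
Comparisons: 4


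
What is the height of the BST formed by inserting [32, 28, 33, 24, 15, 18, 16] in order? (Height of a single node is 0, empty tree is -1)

Insertion order: [32, 28, 33, 24, 15, 18, 16]
Tree (level-order array): [32, 28, 33, 24, None, None, None, 15, None, None, 18, 16]
Compute height bottom-up (empty subtree = -1):
  height(16) = 1 + max(-1, -1) = 0
  height(18) = 1 + max(0, -1) = 1
  height(15) = 1 + max(-1, 1) = 2
  height(24) = 1 + max(2, -1) = 3
  height(28) = 1 + max(3, -1) = 4
  height(33) = 1 + max(-1, -1) = 0
  height(32) = 1 + max(4, 0) = 5
Height = 5


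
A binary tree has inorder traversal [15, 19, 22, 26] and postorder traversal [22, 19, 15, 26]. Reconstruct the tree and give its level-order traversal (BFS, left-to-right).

Inorder:   [15, 19, 22, 26]
Postorder: [22, 19, 15, 26]
Algorithm: postorder visits root last, so walk postorder right-to-left;
each value is the root of the current inorder slice — split it at that
value, recurse on the right subtree first, then the left.
Recursive splits:
  root=26; inorder splits into left=[15, 19, 22], right=[]
  root=15; inorder splits into left=[], right=[19, 22]
  root=19; inorder splits into left=[], right=[22]
  root=22; inorder splits into left=[], right=[]
Reconstructed level-order: [26, 15, 19, 22]


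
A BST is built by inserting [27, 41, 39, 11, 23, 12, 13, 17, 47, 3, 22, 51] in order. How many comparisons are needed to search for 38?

Search path for 38: 27 -> 41 -> 39
Found: False
Comparisons: 3


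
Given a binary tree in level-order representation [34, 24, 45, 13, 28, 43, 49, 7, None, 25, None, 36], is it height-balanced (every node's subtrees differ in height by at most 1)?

Tree (level-order array): [34, 24, 45, 13, 28, 43, 49, 7, None, 25, None, 36]
Definition: a tree is height-balanced if, at every node, |h(left) - h(right)| <= 1 (empty subtree has height -1).
Bottom-up per-node check:
  node 7: h_left=-1, h_right=-1, diff=0 [OK], height=0
  node 13: h_left=0, h_right=-1, diff=1 [OK], height=1
  node 25: h_left=-1, h_right=-1, diff=0 [OK], height=0
  node 28: h_left=0, h_right=-1, diff=1 [OK], height=1
  node 24: h_left=1, h_right=1, diff=0 [OK], height=2
  node 36: h_left=-1, h_right=-1, diff=0 [OK], height=0
  node 43: h_left=0, h_right=-1, diff=1 [OK], height=1
  node 49: h_left=-1, h_right=-1, diff=0 [OK], height=0
  node 45: h_left=1, h_right=0, diff=1 [OK], height=2
  node 34: h_left=2, h_right=2, diff=0 [OK], height=3
All nodes satisfy the balance condition.
Result: Balanced


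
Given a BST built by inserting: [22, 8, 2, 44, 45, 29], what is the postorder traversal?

Tree insertion order: [22, 8, 2, 44, 45, 29]
Tree (level-order array): [22, 8, 44, 2, None, 29, 45]
Postorder traversal: [2, 8, 29, 45, 44, 22]


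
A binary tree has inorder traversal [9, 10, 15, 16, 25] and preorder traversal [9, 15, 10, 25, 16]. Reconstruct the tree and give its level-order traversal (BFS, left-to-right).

Inorder:  [9, 10, 15, 16, 25]
Preorder: [9, 15, 10, 25, 16]
Algorithm: preorder visits root first, so consume preorder in order;
for each root, split the current inorder slice at that value into
left-subtree inorder and right-subtree inorder, then recurse.
Recursive splits:
  root=9; inorder splits into left=[], right=[10, 15, 16, 25]
  root=15; inorder splits into left=[10], right=[16, 25]
  root=10; inorder splits into left=[], right=[]
  root=25; inorder splits into left=[16], right=[]
  root=16; inorder splits into left=[], right=[]
Reconstructed level-order: [9, 15, 10, 25, 16]


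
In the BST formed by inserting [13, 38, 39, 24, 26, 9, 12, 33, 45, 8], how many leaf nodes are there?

Tree built from: [13, 38, 39, 24, 26, 9, 12, 33, 45, 8]
Tree (level-order array): [13, 9, 38, 8, 12, 24, 39, None, None, None, None, None, 26, None, 45, None, 33]
Rule: A leaf has 0 children.
Per-node child counts:
  node 13: 2 child(ren)
  node 9: 2 child(ren)
  node 8: 0 child(ren)
  node 12: 0 child(ren)
  node 38: 2 child(ren)
  node 24: 1 child(ren)
  node 26: 1 child(ren)
  node 33: 0 child(ren)
  node 39: 1 child(ren)
  node 45: 0 child(ren)
Matching nodes: [8, 12, 33, 45]
Count of leaf nodes: 4


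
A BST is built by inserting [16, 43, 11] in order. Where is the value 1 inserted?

Starting tree (level order): [16, 11, 43]
Insertion path: 16 -> 11
Result: insert 1 as left child of 11
Final tree (level order): [16, 11, 43, 1]


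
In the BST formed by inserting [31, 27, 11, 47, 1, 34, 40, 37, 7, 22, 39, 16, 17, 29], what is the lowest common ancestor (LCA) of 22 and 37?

Tree insertion order: [31, 27, 11, 47, 1, 34, 40, 37, 7, 22, 39, 16, 17, 29]
Tree (level-order array): [31, 27, 47, 11, 29, 34, None, 1, 22, None, None, None, 40, None, 7, 16, None, 37, None, None, None, None, 17, None, 39]
In a BST, the LCA of p=22, q=37 is the first node v on the
root-to-leaf path with p <= v <= q (go left if both < v, right if both > v).
Walk from root:
  at 31: 22 <= 31 <= 37, this is the LCA
LCA = 31


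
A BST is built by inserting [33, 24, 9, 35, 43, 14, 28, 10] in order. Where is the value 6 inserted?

Starting tree (level order): [33, 24, 35, 9, 28, None, 43, None, 14, None, None, None, None, 10]
Insertion path: 33 -> 24 -> 9
Result: insert 6 as left child of 9
Final tree (level order): [33, 24, 35, 9, 28, None, 43, 6, 14, None, None, None, None, None, None, 10]


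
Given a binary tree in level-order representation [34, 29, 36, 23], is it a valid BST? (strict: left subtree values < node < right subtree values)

Level-order array: [34, 29, 36, 23]
Validate using subtree bounds (lo, hi): at each node, require lo < value < hi,
then recurse left with hi=value and right with lo=value.
Preorder trace (stopping at first violation):
  at node 34 with bounds (-inf, +inf): OK
  at node 29 with bounds (-inf, 34): OK
  at node 23 with bounds (-inf, 29): OK
  at node 36 with bounds (34, +inf): OK
No violation found at any node.
Result: Valid BST


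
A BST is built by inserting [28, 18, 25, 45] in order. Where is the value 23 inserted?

Starting tree (level order): [28, 18, 45, None, 25]
Insertion path: 28 -> 18 -> 25
Result: insert 23 as left child of 25
Final tree (level order): [28, 18, 45, None, 25, None, None, 23]


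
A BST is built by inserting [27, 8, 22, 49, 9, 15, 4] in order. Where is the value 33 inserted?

Starting tree (level order): [27, 8, 49, 4, 22, None, None, None, None, 9, None, None, 15]
Insertion path: 27 -> 49
Result: insert 33 as left child of 49
Final tree (level order): [27, 8, 49, 4, 22, 33, None, None, None, 9, None, None, None, None, 15]


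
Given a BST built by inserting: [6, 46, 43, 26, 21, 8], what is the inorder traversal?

Tree insertion order: [6, 46, 43, 26, 21, 8]
Tree (level-order array): [6, None, 46, 43, None, 26, None, 21, None, 8]
Inorder traversal: [6, 8, 21, 26, 43, 46]


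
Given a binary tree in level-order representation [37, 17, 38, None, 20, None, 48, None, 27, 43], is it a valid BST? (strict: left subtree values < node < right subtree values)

Level-order array: [37, 17, 38, None, 20, None, 48, None, 27, 43]
Validate using subtree bounds (lo, hi): at each node, require lo < value < hi,
then recurse left with hi=value and right with lo=value.
Preorder trace (stopping at first violation):
  at node 37 with bounds (-inf, +inf): OK
  at node 17 with bounds (-inf, 37): OK
  at node 20 with bounds (17, 37): OK
  at node 27 with bounds (20, 37): OK
  at node 38 with bounds (37, +inf): OK
  at node 48 with bounds (38, +inf): OK
  at node 43 with bounds (38, 48): OK
No violation found at any node.
Result: Valid BST


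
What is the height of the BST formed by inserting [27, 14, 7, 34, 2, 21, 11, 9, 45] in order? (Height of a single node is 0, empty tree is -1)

Insertion order: [27, 14, 7, 34, 2, 21, 11, 9, 45]
Tree (level-order array): [27, 14, 34, 7, 21, None, 45, 2, 11, None, None, None, None, None, None, 9]
Compute height bottom-up (empty subtree = -1):
  height(2) = 1 + max(-1, -1) = 0
  height(9) = 1 + max(-1, -1) = 0
  height(11) = 1 + max(0, -1) = 1
  height(7) = 1 + max(0, 1) = 2
  height(21) = 1 + max(-1, -1) = 0
  height(14) = 1 + max(2, 0) = 3
  height(45) = 1 + max(-1, -1) = 0
  height(34) = 1 + max(-1, 0) = 1
  height(27) = 1 + max(3, 1) = 4
Height = 4


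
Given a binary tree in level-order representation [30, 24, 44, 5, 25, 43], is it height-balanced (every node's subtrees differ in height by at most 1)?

Tree (level-order array): [30, 24, 44, 5, 25, 43]
Definition: a tree is height-balanced if, at every node, |h(left) - h(right)| <= 1 (empty subtree has height -1).
Bottom-up per-node check:
  node 5: h_left=-1, h_right=-1, diff=0 [OK], height=0
  node 25: h_left=-1, h_right=-1, diff=0 [OK], height=0
  node 24: h_left=0, h_right=0, diff=0 [OK], height=1
  node 43: h_left=-1, h_right=-1, diff=0 [OK], height=0
  node 44: h_left=0, h_right=-1, diff=1 [OK], height=1
  node 30: h_left=1, h_right=1, diff=0 [OK], height=2
All nodes satisfy the balance condition.
Result: Balanced


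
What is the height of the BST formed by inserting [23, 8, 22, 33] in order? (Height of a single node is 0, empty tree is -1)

Insertion order: [23, 8, 22, 33]
Tree (level-order array): [23, 8, 33, None, 22]
Compute height bottom-up (empty subtree = -1):
  height(22) = 1 + max(-1, -1) = 0
  height(8) = 1 + max(-1, 0) = 1
  height(33) = 1 + max(-1, -1) = 0
  height(23) = 1 + max(1, 0) = 2
Height = 2


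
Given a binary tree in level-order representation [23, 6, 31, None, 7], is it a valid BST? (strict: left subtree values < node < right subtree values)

Level-order array: [23, 6, 31, None, 7]
Validate using subtree bounds (lo, hi): at each node, require lo < value < hi,
then recurse left with hi=value and right with lo=value.
Preorder trace (stopping at first violation):
  at node 23 with bounds (-inf, +inf): OK
  at node 6 with bounds (-inf, 23): OK
  at node 7 with bounds (6, 23): OK
  at node 31 with bounds (23, +inf): OK
No violation found at any node.
Result: Valid BST


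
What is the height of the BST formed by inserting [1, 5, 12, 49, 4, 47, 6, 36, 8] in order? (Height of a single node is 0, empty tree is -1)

Insertion order: [1, 5, 12, 49, 4, 47, 6, 36, 8]
Tree (level-order array): [1, None, 5, 4, 12, None, None, 6, 49, None, 8, 47, None, None, None, 36]
Compute height bottom-up (empty subtree = -1):
  height(4) = 1 + max(-1, -1) = 0
  height(8) = 1 + max(-1, -1) = 0
  height(6) = 1 + max(-1, 0) = 1
  height(36) = 1 + max(-1, -1) = 0
  height(47) = 1 + max(0, -1) = 1
  height(49) = 1 + max(1, -1) = 2
  height(12) = 1 + max(1, 2) = 3
  height(5) = 1 + max(0, 3) = 4
  height(1) = 1 + max(-1, 4) = 5
Height = 5


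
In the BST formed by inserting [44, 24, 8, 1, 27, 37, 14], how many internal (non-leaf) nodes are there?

Tree built from: [44, 24, 8, 1, 27, 37, 14]
Tree (level-order array): [44, 24, None, 8, 27, 1, 14, None, 37]
Rule: An internal node has at least one child.
Per-node child counts:
  node 44: 1 child(ren)
  node 24: 2 child(ren)
  node 8: 2 child(ren)
  node 1: 0 child(ren)
  node 14: 0 child(ren)
  node 27: 1 child(ren)
  node 37: 0 child(ren)
Matching nodes: [44, 24, 8, 27]
Count of internal (non-leaf) nodes: 4


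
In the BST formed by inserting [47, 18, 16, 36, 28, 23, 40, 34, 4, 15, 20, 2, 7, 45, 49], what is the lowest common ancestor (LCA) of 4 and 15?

Tree insertion order: [47, 18, 16, 36, 28, 23, 40, 34, 4, 15, 20, 2, 7, 45, 49]
Tree (level-order array): [47, 18, 49, 16, 36, None, None, 4, None, 28, 40, 2, 15, 23, 34, None, 45, None, None, 7, None, 20]
In a BST, the LCA of p=4, q=15 is the first node v on the
root-to-leaf path with p <= v <= q (go left if both < v, right if both > v).
Walk from root:
  at 47: both 4 and 15 < 47, go left
  at 18: both 4 and 15 < 18, go left
  at 16: both 4 and 15 < 16, go left
  at 4: 4 <= 4 <= 15, this is the LCA
LCA = 4


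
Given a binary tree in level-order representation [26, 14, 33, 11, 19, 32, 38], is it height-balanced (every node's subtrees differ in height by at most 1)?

Tree (level-order array): [26, 14, 33, 11, 19, 32, 38]
Definition: a tree is height-balanced if, at every node, |h(left) - h(right)| <= 1 (empty subtree has height -1).
Bottom-up per-node check:
  node 11: h_left=-1, h_right=-1, diff=0 [OK], height=0
  node 19: h_left=-1, h_right=-1, diff=0 [OK], height=0
  node 14: h_left=0, h_right=0, diff=0 [OK], height=1
  node 32: h_left=-1, h_right=-1, diff=0 [OK], height=0
  node 38: h_left=-1, h_right=-1, diff=0 [OK], height=0
  node 33: h_left=0, h_right=0, diff=0 [OK], height=1
  node 26: h_left=1, h_right=1, diff=0 [OK], height=2
All nodes satisfy the balance condition.
Result: Balanced


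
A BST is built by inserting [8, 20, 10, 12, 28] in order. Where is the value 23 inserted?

Starting tree (level order): [8, None, 20, 10, 28, None, 12]
Insertion path: 8 -> 20 -> 28
Result: insert 23 as left child of 28
Final tree (level order): [8, None, 20, 10, 28, None, 12, 23]


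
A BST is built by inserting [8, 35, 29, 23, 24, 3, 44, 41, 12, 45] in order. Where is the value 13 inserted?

Starting tree (level order): [8, 3, 35, None, None, 29, 44, 23, None, 41, 45, 12, 24]
Insertion path: 8 -> 35 -> 29 -> 23 -> 12
Result: insert 13 as right child of 12
Final tree (level order): [8, 3, 35, None, None, 29, 44, 23, None, 41, 45, 12, 24, None, None, None, None, None, 13]


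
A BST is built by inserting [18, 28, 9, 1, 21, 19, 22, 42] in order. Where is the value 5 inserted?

Starting tree (level order): [18, 9, 28, 1, None, 21, 42, None, None, 19, 22]
Insertion path: 18 -> 9 -> 1
Result: insert 5 as right child of 1
Final tree (level order): [18, 9, 28, 1, None, 21, 42, None, 5, 19, 22]


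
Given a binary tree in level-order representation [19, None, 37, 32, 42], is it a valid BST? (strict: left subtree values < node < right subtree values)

Level-order array: [19, None, 37, 32, 42]
Validate using subtree bounds (lo, hi): at each node, require lo < value < hi,
then recurse left with hi=value and right with lo=value.
Preorder trace (stopping at first violation):
  at node 19 with bounds (-inf, +inf): OK
  at node 37 with bounds (19, +inf): OK
  at node 32 with bounds (19, 37): OK
  at node 42 with bounds (37, +inf): OK
No violation found at any node.
Result: Valid BST


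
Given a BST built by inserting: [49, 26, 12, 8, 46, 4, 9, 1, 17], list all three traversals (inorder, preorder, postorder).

Tree insertion order: [49, 26, 12, 8, 46, 4, 9, 1, 17]
Tree (level-order array): [49, 26, None, 12, 46, 8, 17, None, None, 4, 9, None, None, 1]
Inorder (L, root, R): [1, 4, 8, 9, 12, 17, 26, 46, 49]
Preorder (root, L, R): [49, 26, 12, 8, 4, 1, 9, 17, 46]
Postorder (L, R, root): [1, 4, 9, 8, 17, 12, 46, 26, 49]


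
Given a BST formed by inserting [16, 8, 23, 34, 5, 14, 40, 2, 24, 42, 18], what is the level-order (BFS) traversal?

Tree insertion order: [16, 8, 23, 34, 5, 14, 40, 2, 24, 42, 18]
Tree (level-order array): [16, 8, 23, 5, 14, 18, 34, 2, None, None, None, None, None, 24, 40, None, None, None, None, None, 42]
BFS from the root, enqueuing left then right child of each popped node:
  queue [16] -> pop 16, enqueue [8, 23], visited so far: [16]
  queue [8, 23] -> pop 8, enqueue [5, 14], visited so far: [16, 8]
  queue [23, 5, 14] -> pop 23, enqueue [18, 34], visited so far: [16, 8, 23]
  queue [5, 14, 18, 34] -> pop 5, enqueue [2], visited so far: [16, 8, 23, 5]
  queue [14, 18, 34, 2] -> pop 14, enqueue [none], visited so far: [16, 8, 23, 5, 14]
  queue [18, 34, 2] -> pop 18, enqueue [none], visited so far: [16, 8, 23, 5, 14, 18]
  queue [34, 2] -> pop 34, enqueue [24, 40], visited so far: [16, 8, 23, 5, 14, 18, 34]
  queue [2, 24, 40] -> pop 2, enqueue [none], visited so far: [16, 8, 23, 5, 14, 18, 34, 2]
  queue [24, 40] -> pop 24, enqueue [none], visited so far: [16, 8, 23, 5, 14, 18, 34, 2, 24]
  queue [40] -> pop 40, enqueue [42], visited so far: [16, 8, 23, 5, 14, 18, 34, 2, 24, 40]
  queue [42] -> pop 42, enqueue [none], visited so far: [16, 8, 23, 5, 14, 18, 34, 2, 24, 40, 42]
Result: [16, 8, 23, 5, 14, 18, 34, 2, 24, 40, 42]


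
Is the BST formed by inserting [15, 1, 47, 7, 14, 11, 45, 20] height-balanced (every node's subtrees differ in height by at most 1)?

Tree (level-order array): [15, 1, 47, None, 7, 45, None, None, 14, 20, None, 11]
Definition: a tree is height-balanced if, at every node, |h(left) - h(right)| <= 1 (empty subtree has height -1).
Bottom-up per-node check:
  node 11: h_left=-1, h_right=-1, diff=0 [OK], height=0
  node 14: h_left=0, h_right=-1, diff=1 [OK], height=1
  node 7: h_left=-1, h_right=1, diff=2 [FAIL (|-1-1|=2 > 1)], height=2
  node 1: h_left=-1, h_right=2, diff=3 [FAIL (|-1-2|=3 > 1)], height=3
  node 20: h_left=-1, h_right=-1, diff=0 [OK], height=0
  node 45: h_left=0, h_right=-1, diff=1 [OK], height=1
  node 47: h_left=1, h_right=-1, diff=2 [FAIL (|1--1|=2 > 1)], height=2
  node 15: h_left=3, h_right=2, diff=1 [OK], height=4
Node 7 violates the condition: |-1 - 1| = 2 > 1.
Result: Not balanced


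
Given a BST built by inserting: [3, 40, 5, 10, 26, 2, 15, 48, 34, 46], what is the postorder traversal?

Tree insertion order: [3, 40, 5, 10, 26, 2, 15, 48, 34, 46]
Tree (level-order array): [3, 2, 40, None, None, 5, 48, None, 10, 46, None, None, 26, None, None, 15, 34]
Postorder traversal: [2, 15, 34, 26, 10, 5, 46, 48, 40, 3]


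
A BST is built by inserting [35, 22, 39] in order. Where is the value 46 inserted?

Starting tree (level order): [35, 22, 39]
Insertion path: 35 -> 39
Result: insert 46 as right child of 39
Final tree (level order): [35, 22, 39, None, None, None, 46]


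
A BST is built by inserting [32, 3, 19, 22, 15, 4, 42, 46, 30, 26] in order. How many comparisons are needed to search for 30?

Search path for 30: 32 -> 3 -> 19 -> 22 -> 30
Found: True
Comparisons: 5


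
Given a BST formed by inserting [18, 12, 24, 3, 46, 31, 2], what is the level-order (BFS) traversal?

Tree insertion order: [18, 12, 24, 3, 46, 31, 2]
Tree (level-order array): [18, 12, 24, 3, None, None, 46, 2, None, 31]
BFS from the root, enqueuing left then right child of each popped node:
  queue [18] -> pop 18, enqueue [12, 24], visited so far: [18]
  queue [12, 24] -> pop 12, enqueue [3], visited so far: [18, 12]
  queue [24, 3] -> pop 24, enqueue [46], visited so far: [18, 12, 24]
  queue [3, 46] -> pop 3, enqueue [2], visited so far: [18, 12, 24, 3]
  queue [46, 2] -> pop 46, enqueue [31], visited so far: [18, 12, 24, 3, 46]
  queue [2, 31] -> pop 2, enqueue [none], visited so far: [18, 12, 24, 3, 46, 2]
  queue [31] -> pop 31, enqueue [none], visited so far: [18, 12, 24, 3, 46, 2, 31]
Result: [18, 12, 24, 3, 46, 2, 31]


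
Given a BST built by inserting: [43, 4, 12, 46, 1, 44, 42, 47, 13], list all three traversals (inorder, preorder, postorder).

Tree insertion order: [43, 4, 12, 46, 1, 44, 42, 47, 13]
Tree (level-order array): [43, 4, 46, 1, 12, 44, 47, None, None, None, 42, None, None, None, None, 13]
Inorder (L, root, R): [1, 4, 12, 13, 42, 43, 44, 46, 47]
Preorder (root, L, R): [43, 4, 1, 12, 42, 13, 46, 44, 47]
Postorder (L, R, root): [1, 13, 42, 12, 4, 44, 47, 46, 43]


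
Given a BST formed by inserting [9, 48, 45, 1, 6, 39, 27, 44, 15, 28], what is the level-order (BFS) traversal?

Tree insertion order: [9, 48, 45, 1, 6, 39, 27, 44, 15, 28]
Tree (level-order array): [9, 1, 48, None, 6, 45, None, None, None, 39, None, 27, 44, 15, 28]
BFS from the root, enqueuing left then right child of each popped node:
  queue [9] -> pop 9, enqueue [1, 48], visited so far: [9]
  queue [1, 48] -> pop 1, enqueue [6], visited so far: [9, 1]
  queue [48, 6] -> pop 48, enqueue [45], visited so far: [9, 1, 48]
  queue [6, 45] -> pop 6, enqueue [none], visited so far: [9, 1, 48, 6]
  queue [45] -> pop 45, enqueue [39], visited so far: [9, 1, 48, 6, 45]
  queue [39] -> pop 39, enqueue [27, 44], visited so far: [9, 1, 48, 6, 45, 39]
  queue [27, 44] -> pop 27, enqueue [15, 28], visited so far: [9, 1, 48, 6, 45, 39, 27]
  queue [44, 15, 28] -> pop 44, enqueue [none], visited so far: [9, 1, 48, 6, 45, 39, 27, 44]
  queue [15, 28] -> pop 15, enqueue [none], visited so far: [9, 1, 48, 6, 45, 39, 27, 44, 15]
  queue [28] -> pop 28, enqueue [none], visited so far: [9, 1, 48, 6, 45, 39, 27, 44, 15, 28]
Result: [9, 1, 48, 6, 45, 39, 27, 44, 15, 28]


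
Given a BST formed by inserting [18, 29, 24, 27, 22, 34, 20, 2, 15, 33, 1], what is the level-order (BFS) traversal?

Tree insertion order: [18, 29, 24, 27, 22, 34, 20, 2, 15, 33, 1]
Tree (level-order array): [18, 2, 29, 1, 15, 24, 34, None, None, None, None, 22, 27, 33, None, 20]
BFS from the root, enqueuing left then right child of each popped node:
  queue [18] -> pop 18, enqueue [2, 29], visited so far: [18]
  queue [2, 29] -> pop 2, enqueue [1, 15], visited so far: [18, 2]
  queue [29, 1, 15] -> pop 29, enqueue [24, 34], visited so far: [18, 2, 29]
  queue [1, 15, 24, 34] -> pop 1, enqueue [none], visited so far: [18, 2, 29, 1]
  queue [15, 24, 34] -> pop 15, enqueue [none], visited so far: [18, 2, 29, 1, 15]
  queue [24, 34] -> pop 24, enqueue [22, 27], visited so far: [18, 2, 29, 1, 15, 24]
  queue [34, 22, 27] -> pop 34, enqueue [33], visited so far: [18, 2, 29, 1, 15, 24, 34]
  queue [22, 27, 33] -> pop 22, enqueue [20], visited so far: [18, 2, 29, 1, 15, 24, 34, 22]
  queue [27, 33, 20] -> pop 27, enqueue [none], visited so far: [18, 2, 29, 1, 15, 24, 34, 22, 27]
  queue [33, 20] -> pop 33, enqueue [none], visited so far: [18, 2, 29, 1, 15, 24, 34, 22, 27, 33]
  queue [20] -> pop 20, enqueue [none], visited so far: [18, 2, 29, 1, 15, 24, 34, 22, 27, 33, 20]
Result: [18, 2, 29, 1, 15, 24, 34, 22, 27, 33, 20]


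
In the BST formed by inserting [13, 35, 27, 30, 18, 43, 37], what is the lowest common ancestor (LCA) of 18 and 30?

Tree insertion order: [13, 35, 27, 30, 18, 43, 37]
Tree (level-order array): [13, None, 35, 27, 43, 18, 30, 37]
In a BST, the LCA of p=18, q=30 is the first node v on the
root-to-leaf path with p <= v <= q (go left if both < v, right if both > v).
Walk from root:
  at 13: both 18 and 30 > 13, go right
  at 35: both 18 and 30 < 35, go left
  at 27: 18 <= 27 <= 30, this is the LCA
LCA = 27


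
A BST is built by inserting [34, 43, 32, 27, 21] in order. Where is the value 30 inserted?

Starting tree (level order): [34, 32, 43, 27, None, None, None, 21]
Insertion path: 34 -> 32 -> 27
Result: insert 30 as right child of 27
Final tree (level order): [34, 32, 43, 27, None, None, None, 21, 30]


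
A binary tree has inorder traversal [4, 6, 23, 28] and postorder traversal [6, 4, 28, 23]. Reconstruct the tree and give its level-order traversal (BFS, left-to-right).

Inorder:   [4, 6, 23, 28]
Postorder: [6, 4, 28, 23]
Algorithm: postorder visits root last, so walk postorder right-to-left;
each value is the root of the current inorder slice — split it at that
value, recurse on the right subtree first, then the left.
Recursive splits:
  root=23; inorder splits into left=[4, 6], right=[28]
  root=28; inorder splits into left=[], right=[]
  root=4; inorder splits into left=[], right=[6]
  root=6; inorder splits into left=[], right=[]
Reconstructed level-order: [23, 4, 28, 6]


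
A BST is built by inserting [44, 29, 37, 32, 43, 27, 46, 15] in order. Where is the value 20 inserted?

Starting tree (level order): [44, 29, 46, 27, 37, None, None, 15, None, 32, 43]
Insertion path: 44 -> 29 -> 27 -> 15
Result: insert 20 as right child of 15
Final tree (level order): [44, 29, 46, 27, 37, None, None, 15, None, 32, 43, None, 20]


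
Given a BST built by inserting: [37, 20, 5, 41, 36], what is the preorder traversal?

Tree insertion order: [37, 20, 5, 41, 36]
Tree (level-order array): [37, 20, 41, 5, 36]
Preorder traversal: [37, 20, 5, 36, 41]


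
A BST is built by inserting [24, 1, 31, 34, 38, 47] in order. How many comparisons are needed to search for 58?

Search path for 58: 24 -> 31 -> 34 -> 38 -> 47
Found: False
Comparisons: 5


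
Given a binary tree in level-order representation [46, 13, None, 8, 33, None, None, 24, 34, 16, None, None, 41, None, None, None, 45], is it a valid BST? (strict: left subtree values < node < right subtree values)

Level-order array: [46, 13, None, 8, 33, None, None, 24, 34, 16, None, None, 41, None, None, None, 45]
Validate using subtree bounds (lo, hi): at each node, require lo < value < hi,
then recurse left with hi=value and right with lo=value.
Preorder trace (stopping at first violation):
  at node 46 with bounds (-inf, +inf): OK
  at node 13 with bounds (-inf, 46): OK
  at node 8 with bounds (-inf, 13): OK
  at node 33 with bounds (13, 46): OK
  at node 24 with bounds (13, 33): OK
  at node 16 with bounds (13, 24): OK
  at node 34 with bounds (33, 46): OK
  at node 41 with bounds (34, 46): OK
  at node 45 with bounds (41, 46): OK
No violation found at any node.
Result: Valid BST


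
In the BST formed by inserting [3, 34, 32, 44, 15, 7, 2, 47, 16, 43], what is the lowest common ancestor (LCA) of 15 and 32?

Tree insertion order: [3, 34, 32, 44, 15, 7, 2, 47, 16, 43]
Tree (level-order array): [3, 2, 34, None, None, 32, 44, 15, None, 43, 47, 7, 16]
In a BST, the LCA of p=15, q=32 is the first node v on the
root-to-leaf path with p <= v <= q (go left if both < v, right if both > v).
Walk from root:
  at 3: both 15 and 32 > 3, go right
  at 34: both 15 and 32 < 34, go left
  at 32: 15 <= 32 <= 32, this is the LCA
LCA = 32


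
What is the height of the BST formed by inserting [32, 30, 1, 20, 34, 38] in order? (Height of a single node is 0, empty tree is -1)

Insertion order: [32, 30, 1, 20, 34, 38]
Tree (level-order array): [32, 30, 34, 1, None, None, 38, None, 20]
Compute height bottom-up (empty subtree = -1):
  height(20) = 1 + max(-1, -1) = 0
  height(1) = 1 + max(-1, 0) = 1
  height(30) = 1 + max(1, -1) = 2
  height(38) = 1 + max(-1, -1) = 0
  height(34) = 1 + max(-1, 0) = 1
  height(32) = 1 + max(2, 1) = 3
Height = 3


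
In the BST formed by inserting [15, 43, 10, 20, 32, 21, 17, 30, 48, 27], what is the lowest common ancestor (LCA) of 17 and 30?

Tree insertion order: [15, 43, 10, 20, 32, 21, 17, 30, 48, 27]
Tree (level-order array): [15, 10, 43, None, None, 20, 48, 17, 32, None, None, None, None, 21, None, None, 30, 27]
In a BST, the LCA of p=17, q=30 is the first node v on the
root-to-leaf path with p <= v <= q (go left if both < v, right if both > v).
Walk from root:
  at 15: both 17 and 30 > 15, go right
  at 43: both 17 and 30 < 43, go left
  at 20: 17 <= 20 <= 30, this is the LCA
LCA = 20


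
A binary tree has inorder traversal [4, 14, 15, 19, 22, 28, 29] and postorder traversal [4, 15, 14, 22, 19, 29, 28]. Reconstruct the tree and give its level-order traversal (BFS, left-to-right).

Inorder:   [4, 14, 15, 19, 22, 28, 29]
Postorder: [4, 15, 14, 22, 19, 29, 28]
Algorithm: postorder visits root last, so walk postorder right-to-left;
each value is the root of the current inorder slice — split it at that
value, recurse on the right subtree first, then the left.
Recursive splits:
  root=28; inorder splits into left=[4, 14, 15, 19, 22], right=[29]
  root=29; inorder splits into left=[], right=[]
  root=19; inorder splits into left=[4, 14, 15], right=[22]
  root=22; inorder splits into left=[], right=[]
  root=14; inorder splits into left=[4], right=[15]
  root=15; inorder splits into left=[], right=[]
  root=4; inorder splits into left=[], right=[]
Reconstructed level-order: [28, 19, 29, 14, 22, 4, 15]


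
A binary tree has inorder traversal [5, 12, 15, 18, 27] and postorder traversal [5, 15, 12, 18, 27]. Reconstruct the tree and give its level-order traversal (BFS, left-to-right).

Inorder:   [5, 12, 15, 18, 27]
Postorder: [5, 15, 12, 18, 27]
Algorithm: postorder visits root last, so walk postorder right-to-left;
each value is the root of the current inorder slice — split it at that
value, recurse on the right subtree first, then the left.
Recursive splits:
  root=27; inorder splits into left=[5, 12, 15, 18], right=[]
  root=18; inorder splits into left=[5, 12, 15], right=[]
  root=12; inorder splits into left=[5], right=[15]
  root=15; inorder splits into left=[], right=[]
  root=5; inorder splits into left=[], right=[]
Reconstructed level-order: [27, 18, 12, 5, 15]


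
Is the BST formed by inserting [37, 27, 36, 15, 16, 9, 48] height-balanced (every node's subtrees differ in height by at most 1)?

Tree (level-order array): [37, 27, 48, 15, 36, None, None, 9, 16]
Definition: a tree is height-balanced if, at every node, |h(left) - h(right)| <= 1 (empty subtree has height -1).
Bottom-up per-node check:
  node 9: h_left=-1, h_right=-1, diff=0 [OK], height=0
  node 16: h_left=-1, h_right=-1, diff=0 [OK], height=0
  node 15: h_left=0, h_right=0, diff=0 [OK], height=1
  node 36: h_left=-1, h_right=-1, diff=0 [OK], height=0
  node 27: h_left=1, h_right=0, diff=1 [OK], height=2
  node 48: h_left=-1, h_right=-1, diff=0 [OK], height=0
  node 37: h_left=2, h_right=0, diff=2 [FAIL (|2-0|=2 > 1)], height=3
Node 37 violates the condition: |2 - 0| = 2 > 1.
Result: Not balanced
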